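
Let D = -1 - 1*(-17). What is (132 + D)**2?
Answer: 21904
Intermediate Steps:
D = 16 (D = -1 + 17 = 16)
(132 + D)**2 = (132 + 16)**2 = 148**2 = 21904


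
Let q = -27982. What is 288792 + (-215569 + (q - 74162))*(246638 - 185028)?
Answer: -19574009138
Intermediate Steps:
288792 + (-215569 + (q - 74162))*(246638 - 185028) = 288792 + (-215569 + (-27982 - 74162))*(246638 - 185028) = 288792 + (-215569 - 102144)*61610 = 288792 - 317713*61610 = 288792 - 19574297930 = -19574009138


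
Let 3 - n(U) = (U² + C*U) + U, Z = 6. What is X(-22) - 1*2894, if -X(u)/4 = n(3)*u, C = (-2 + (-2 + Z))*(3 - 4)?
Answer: -3158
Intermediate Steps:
C = -2 (C = (-2 + (-2 + 6))*(3 - 4) = (-2 + 4)*(-1) = 2*(-1) = -2)
n(U) = 3 + U - U² (n(U) = 3 - ((U² - 2*U) + U) = 3 - (U² - U) = 3 + (U - U²) = 3 + U - U²)
X(u) = 12*u (X(u) = -4*(3 + 3 - 1*3²)*u = -4*(3 + 3 - 1*9)*u = -4*(3 + 3 - 9)*u = -(-12)*u = 12*u)
X(-22) - 1*2894 = 12*(-22) - 1*2894 = -264 - 2894 = -3158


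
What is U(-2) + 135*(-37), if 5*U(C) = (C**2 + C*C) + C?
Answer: -24969/5 ≈ -4993.8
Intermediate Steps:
U(C) = C/5 + 2*C**2/5 (U(C) = ((C**2 + C*C) + C)/5 = ((C**2 + C**2) + C)/5 = (2*C**2 + C)/5 = (C + 2*C**2)/5 = C/5 + 2*C**2/5)
U(-2) + 135*(-37) = (1/5)*(-2)*(1 + 2*(-2)) + 135*(-37) = (1/5)*(-2)*(1 - 4) - 4995 = (1/5)*(-2)*(-3) - 4995 = 6/5 - 4995 = -24969/5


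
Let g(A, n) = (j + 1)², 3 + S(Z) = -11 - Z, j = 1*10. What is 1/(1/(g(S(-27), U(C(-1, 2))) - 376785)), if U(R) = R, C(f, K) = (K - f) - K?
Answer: -376664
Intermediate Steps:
C(f, K) = -f
j = 10
S(Z) = -14 - Z (S(Z) = -3 + (-11 - Z) = -14 - Z)
g(A, n) = 121 (g(A, n) = (10 + 1)² = 11² = 121)
1/(1/(g(S(-27), U(C(-1, 2))) - 376785)) = 1/(1/(121 - 376785)) = 1/(1/(-376664)) = 1/(-1/376664) = -376664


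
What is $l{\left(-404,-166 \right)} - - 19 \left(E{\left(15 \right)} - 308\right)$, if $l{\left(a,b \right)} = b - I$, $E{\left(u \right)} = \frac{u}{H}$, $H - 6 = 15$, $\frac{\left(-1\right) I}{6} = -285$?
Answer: $- \frac{54001}{7} \approx -7714.4$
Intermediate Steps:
$I = 1710$ ($I = \left(-6\right) \left(-285\right) = 1710$)
$H = 21$ ($H = 6 + 15 = 21$)
$E{\left(u \right)} = \frac{u}{21}$
$l{\left(a,b \right)} = -1710 + b$ ($l{\left(a,b \right)} = b - 1710 = -1710 + b$)
$l{\left(-404,-166 \right)} - - 19 \left(E{\left(15 \right)} - 308\right) = \left(-1710 - 166\right) - - 19 \left(\frac{1}{21} \cdot 15 - 308\right) = -1876 - - 19 \left(\frac{5}{7} - 308\right) = -1876 - \left(-19\right) \left(- \frac{2151}{7}\right) = -1876 - \frac{40869}{7} = - \frac{54001}{7}$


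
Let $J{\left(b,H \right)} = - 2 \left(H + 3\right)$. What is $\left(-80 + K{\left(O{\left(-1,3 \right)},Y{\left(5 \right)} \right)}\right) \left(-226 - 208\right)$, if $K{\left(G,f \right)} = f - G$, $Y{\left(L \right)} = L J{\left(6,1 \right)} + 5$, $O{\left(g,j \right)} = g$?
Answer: $49476$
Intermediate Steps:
$J{\left(b,H \right)} = -6 - 2 H$ ($J{\left(b,H \right)} = - 2 \left(3 + H\right) = -6 - 2 H$)
$Y{\left(L \right)} = 5 - 8 L$ ($Y{\left(L \right)} = L \left(-6 - 2\right) + 5 = L \left(-8\right) + 5 = - 8 L + 5 = 5 - 8 L$)
$\left(-80 + K{\left(O{\left(-1,3 \right)},Y{\left(5 \right)} \right)}\right) \left(-226 - 208\right) = \left(-80 + \left(\left(5 - 40\right) - -1\right)\right) \left(-226 - 208\right) = \left(-80 + \left(\left(5 - 40\right) + 1\right)\right) \left(-226 - 208\right) = \left(-80 + \left(-35 + 1\right)\right) \left(-434\right) = \left(-80 - 34\right) \left(-434\right) = \left(-114\right) \left(-434\right) = 49476$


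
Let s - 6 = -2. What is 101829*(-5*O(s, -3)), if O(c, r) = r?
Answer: 1527435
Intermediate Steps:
s = 4 (s = 6 - 2 = 4)
101829*(-5*O(s, -3)) = 101829*(-5*(-3)) = 101829*15 = 1527435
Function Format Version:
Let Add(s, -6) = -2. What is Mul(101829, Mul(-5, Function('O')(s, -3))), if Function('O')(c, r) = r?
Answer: 1527435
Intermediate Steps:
s = 4 (s = Add(6, -2) = 4)
Mul(101829, Mul(-5, Function('O')(s, -3))) = Mul(101829, Mul(-5, -3)) = Mul(101829, 15) = 1527435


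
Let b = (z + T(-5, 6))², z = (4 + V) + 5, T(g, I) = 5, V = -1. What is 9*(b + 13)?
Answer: 1638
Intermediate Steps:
z = 8 (z = (4 - 1) + 5 = 3 + 5 = 8)
b = 169 (b = (8 + 5)² = 13² = 169)
9*(b + 13) = 9*(169 + 13) = 9*182 = 1638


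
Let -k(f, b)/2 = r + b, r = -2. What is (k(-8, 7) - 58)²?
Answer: 4624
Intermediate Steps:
k(f, b) = 4 - 2*b (k(f, b) = -2*(-2 + b) = 4 - 2*b)
(k(-8, 7) - 58)² = ((4 - 2*7) - 58)² = ((4 - 14) - 58)² = (-10 - 58)² = (-68)² = 4624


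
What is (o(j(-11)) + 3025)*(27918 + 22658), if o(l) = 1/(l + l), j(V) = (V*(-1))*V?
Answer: 18512055112/121 ≈ 1.5299e+8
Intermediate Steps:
j(V) = -V² (j(V) = (-V)*V = -V²)
o(l) = 1/(2*l)
(o(j(-11)) + 3025)*(27918 + 22658) = (1/(2*((-1*(-11)²))) + 3025)*(27918 + 22658) = (1/(2*((-1*121))) + 3025)*50576 = ((½)/(-121) + 3025)*50576 = ((½)*(-1/121) + 3025)*50576 = (-1/242 + 3025)*50576 = (732049/242)*50576 = 18512055112/121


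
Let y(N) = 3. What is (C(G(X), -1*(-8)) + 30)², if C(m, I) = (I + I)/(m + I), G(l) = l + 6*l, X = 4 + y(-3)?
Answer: 2979076/3249 ≈ 916.92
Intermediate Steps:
X = 7 (X = 4 + 3 = 7)
G(l) = 7*l
C(m, I) = 2*I/(I + m) (C(m, I) = (2*I)/(I + m) = 2*I/(I + m))
(C(G(X), -1*(-8)) + 30)² = (2*(-1*(-8))/(-1*(-8) + 7*7) + 30)² = (2*8/(8 + 49) + 30)² = (2*8/57 + 30)² = (2*8*(1/57) + 30)² = (16/57 + 30)² = (1726/57)² = 2979076/3249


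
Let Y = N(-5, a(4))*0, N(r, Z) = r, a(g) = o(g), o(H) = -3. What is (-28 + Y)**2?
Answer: 784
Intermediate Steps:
a(g) = -3
Y = 0 (Y = -5*0 = 0)
(-28 + Y)**2 = (-28 + 0)**2 = (-28)**2 = 784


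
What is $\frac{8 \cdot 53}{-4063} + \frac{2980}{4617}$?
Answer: $\frac{10150132}{18758871} \approx 0.54108$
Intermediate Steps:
$\frac{8 \cdot 53}{-4063} + \frac{2980}{4617} = 424 \left(- \frac{1}{4063}\right) + 2980 \cdot \frac{1}{4617} = - \frac{424}{4063} + \frac{2980}{4617} = \frac{10150132}{18758871}$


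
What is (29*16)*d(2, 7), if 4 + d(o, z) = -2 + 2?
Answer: -1856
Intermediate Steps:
d(o, z) = -4 (d(o, z) = -4 + (-2 + 2) = -4 + 0 = -4)
(29*16)*d(2, 7) = (29*16)*(-4) = 464*(-4) = -1856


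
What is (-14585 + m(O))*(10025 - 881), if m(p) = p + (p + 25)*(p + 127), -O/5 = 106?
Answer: 1722729600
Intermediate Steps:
O = -530 (O = -5*106 = -530)
m(p) = p + (25 + p)*(127 + p)
(-14585 + m(O))*(10025 - 881) = (-14585 + (3175 + (-530)**2 + 153*(-530)))*(10025 - 881) = (-14585 + (3175 + 280900 - 81090))*9144 = (-14585 + 202985)*9144 = 188400*9144 = 1722729600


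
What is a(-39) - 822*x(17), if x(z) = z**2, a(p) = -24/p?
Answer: -3088246/13 ≈ -2.3756e+5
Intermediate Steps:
a(-39) - 822*x(17) = -24/(-39) - 822*17**2 = -24*(-1/39) - 822*289 = 8/13 - 237558 = -3088246/13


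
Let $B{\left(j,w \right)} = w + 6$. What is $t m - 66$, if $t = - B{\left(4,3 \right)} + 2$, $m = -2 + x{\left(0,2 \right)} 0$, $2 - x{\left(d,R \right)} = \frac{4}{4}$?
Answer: $-52$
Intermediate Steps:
$B{\left(j,w \right)} = 6 + w$
$x{\left(d,R \right)} = 1$ ($x{\left(d,R \right)} = 2 - \frac{4}{4} = 2 - 4 \cdot \frac{1}{4} = 2 - 1 = 1$)
$m = -2$ ($m = -2 + 1 \cdot 0 = -2 + 0 = -2$)
$t = -7$ ($t = - (6 + 3) + 2 = \left(-1\right) 9 + 2 = -9 + 2 = -7$)
$t m - 66 = \left(-7\right) \left(-2\right) - 66 = 14 - 66 = -52$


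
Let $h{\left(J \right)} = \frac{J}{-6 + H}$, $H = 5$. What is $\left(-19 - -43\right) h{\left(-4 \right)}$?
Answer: $96$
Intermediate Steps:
$h{\left(J \right)} = - J$ ($h{\left(J \right)} = \frac{J}{-6 + 5} = \frac{J}{-1} = - J$)
$\left(-19 - -43\right) h{\left(-4 \right)} = \left(-19 - -43\right) \left(\left(-1\right) \left(-4\right)\right) = \left(-19 + 43\right) 4 = 24 \cdot 4 = 96$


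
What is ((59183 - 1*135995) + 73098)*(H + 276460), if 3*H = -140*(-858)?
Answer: -1175481000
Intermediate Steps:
H = 40040 (H = (-140*(-858))/3 = (⅓)*120120 = 40040)
((59183 - 1*135995) + 73098)*(H + 276460) = ((59183 - 1*135995) + 73098)*(40040 + 276460) = ((59183 - 135995) + 73098)*316500 = (-76812 + 73098)*316500 = -3714*316500 = -1175481000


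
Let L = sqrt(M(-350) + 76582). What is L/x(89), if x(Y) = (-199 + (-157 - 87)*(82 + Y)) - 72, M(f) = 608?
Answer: -sqrt(77190)/41995 ≈ -0.0066158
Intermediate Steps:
L = sqrt(77190) (L = sqrt(608 + 76582) = sqrt(77190) ≈ 277.83)
x(Y) = -20279 - 244*Y (x(Y) = (-199 - 244*(82 + Y)) - 72 = (-199 + (-20008 - 244*Y)) - 72 = (-20207 - 244*Y) - 72 = -20279 - 244*Y)
L/x(89) = sqrt(77190)/(-20279 - 244*89) = sqrt(77190)/(-20279 - 21716) = sqrt(77190)/(-41995) = sqrt(77190)*(-1/41995) = -sqrt(77190)/41995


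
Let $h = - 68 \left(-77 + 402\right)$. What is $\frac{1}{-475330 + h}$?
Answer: $- \frac{1}{497430} \approx -2.0103 \cdot 10^{-6}$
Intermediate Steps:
$h = -22100$ ($h = \left(-68\right) 325 = -22100$)
$\frac{1}{-475330 + h} = \frac{1}{-475330 - 22100} = \frac{1}{-497430} = - \frac{1}{497430}$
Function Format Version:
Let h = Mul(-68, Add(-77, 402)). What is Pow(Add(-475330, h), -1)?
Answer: Rational(-1, 497430) ≈ -2.0103e-6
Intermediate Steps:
h = -22100 (h = Mul(-68, 325) = -22100)
Pow(Add(-475330, h), -1) = Pow(Add(-475330, -22100), -1) = Pow(-497430, -1) = Rational(-1, 497430)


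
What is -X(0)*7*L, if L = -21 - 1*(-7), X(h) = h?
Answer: 0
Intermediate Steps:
L = -14 (L = -21 + 7 = -14)
-X(0)*7*L = -0*7*(-14) = -0*(-14) = -1*0 = 0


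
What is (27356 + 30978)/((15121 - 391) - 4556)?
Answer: 29167/5087 ≈ 5.7336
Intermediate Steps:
(27356 + 30978)/((15121 - 391) - 4556) = 58334/(14730 - 4556) = 58334/10174 = 58334*(1/10174) = 29167/5087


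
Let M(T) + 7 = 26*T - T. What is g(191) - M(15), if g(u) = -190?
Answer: -558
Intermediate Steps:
M(T) = -7 + 25*T (M(T) = -7 + (26*T - T) = -7 + 25*T)
g(191) - M(15) = -190 - (-7 + 25*15) = -190 - (-7 + 375) = -190 - 1*368 = -190 - 368 = -558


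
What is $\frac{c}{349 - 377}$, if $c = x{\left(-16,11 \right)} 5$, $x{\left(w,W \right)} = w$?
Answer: $\frac{20}{7} \approx 2.8571$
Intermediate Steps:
$c = -80$ ($c = \left(-16\right) 5 = -80$)
$\frac{c}{349 - 377} = - \frac{80}{349 - 377} = - \frac{80}{-28} = \left(-80\right) \left(- \frac{1}{28}\right) = \frac{20}{7}$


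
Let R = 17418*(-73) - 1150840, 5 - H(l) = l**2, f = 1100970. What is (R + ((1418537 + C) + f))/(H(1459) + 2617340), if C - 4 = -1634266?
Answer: -1537109/488664 ≈ -3.1455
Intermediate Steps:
C = -1634262 (C = 4 - 1634266 = -1634262)
H(l) = 5 - l**2
R = -2422354 (R = -1271514 - 1150840 = -2422354)
(R + ((1418537 + C) + f))/(H(1459) + 2617340) = (-2422354 + ((1418537 - 1634262) + 1100970))/((5 - 1*1459**2) + 2617340) = (-2422354 + (-215725 + 1100970))/((5 - 1*2128681) + 2617340) = (-2422354 + 885245)/((5 - 2128681) + 2617340) = -1537109/(-2128676 + 2617340) = -1537109/488664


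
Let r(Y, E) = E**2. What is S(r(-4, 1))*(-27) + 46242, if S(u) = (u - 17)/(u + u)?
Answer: 46458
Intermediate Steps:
S(u) = (-17 + u)/(2*u) (S(u) = (-17 + u)/((2*u)) = (-17 + u)*(1/(2*u)) = (-17 + u)/(2*u))
S(r(-4, 1))*(-27) + 46242 = ((-17 + 1**2)/(2*(1**2)))*(-27) + 46242 = ((1/2)*(-17 + 1)/1)*(-27) + 46242 = ((1/2)*1*(-16))*(-27) + 46242 = -8*(-27) + 46242 = 216 + 46242 = 46458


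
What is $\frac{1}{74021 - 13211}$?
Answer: $\frac{1}{60810} \approx 1.6445 \cdot 10^{-5}$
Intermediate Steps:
$\frac{1}{74021 - 13211} = \frac{1}{60810}$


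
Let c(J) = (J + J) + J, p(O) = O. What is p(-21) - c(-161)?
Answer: 462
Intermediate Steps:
c(J) = 3*J (c(J) = 2*J + J = 3*J)
p(-21) - c(-161) = -21 - 3*(-161) = -21 - 1*(-483) = -21 + 483 = 462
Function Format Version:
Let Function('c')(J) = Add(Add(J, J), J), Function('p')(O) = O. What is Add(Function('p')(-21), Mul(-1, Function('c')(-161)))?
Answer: 462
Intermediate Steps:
Function('c')(J) = Mul(3, J) (Function('c')(J) = Add(Mul(2, J), J) = Mul(3, J))
Add(Function('p')(-21), Mul(-1, Function('c')(-161))) = Add(-21, Mul(-1, Mul(3, -161))) = Add(-21, Mul(-1, -483)) = Add(-21, 483) = 462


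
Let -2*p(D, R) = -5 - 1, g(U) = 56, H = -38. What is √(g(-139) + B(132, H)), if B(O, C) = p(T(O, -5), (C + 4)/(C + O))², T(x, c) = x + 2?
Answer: √65 ≈ 8.0623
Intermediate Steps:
T(x, c) = 2 + x
p(D, R) = 3 (p(D, R) = -(-5 - 1)/2 = -½*(-6) = 3)
B(O, C) = 9 (B(O, C) = 3² = 9)
√(g(-139) + B(132, H)) = √(56 + 9) = √65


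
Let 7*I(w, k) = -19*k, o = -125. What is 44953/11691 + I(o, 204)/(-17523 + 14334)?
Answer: 349600045/86992731 ≈ 4.0187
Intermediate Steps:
I(w, k) = -19*k/7 (I(w, k) = (-19*k)/7 = -19*k/7)
44953/11691 + I(o, 204)/(-17523 + 14334) = 44953/11691 + (-19/7*204)/(-17523 + 14334) = 44953*(1/11691) - 3876/7/(-3189) = 44953/11691 - 3876/7*(-1/3189) = 44953/11691 + 1292/7441 = 349600045/86992731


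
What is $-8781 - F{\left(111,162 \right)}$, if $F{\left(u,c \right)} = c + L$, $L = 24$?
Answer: $-8967$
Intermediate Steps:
$F{\left(u,c \right)} = 24 + c$ ($F{\left(u,c \right)} = c + 24 = 24 + c$)
$-8781 - F{\left(111,162 \right)} = -8781 - \left(24 + 162\right) = -8781 - 186 = -8967$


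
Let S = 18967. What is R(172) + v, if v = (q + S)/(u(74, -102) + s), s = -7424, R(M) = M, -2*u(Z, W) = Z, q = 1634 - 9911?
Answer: 1272602/7461 ≈ 170.57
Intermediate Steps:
q = -8277
u(Z, W) = -Z/2
v = -10690/7461 (v = (-8277 + 18967)/(-1/2*74 - 7424) = 10690/(-37 - 7424) = 10690/(-7461) = 10690*(-1/7461) = -10690/7461 ≈ -1.4328)
R(172) + v = 172 - 10690/7461 = 1272602/7461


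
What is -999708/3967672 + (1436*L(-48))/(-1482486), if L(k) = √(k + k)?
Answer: -249927/991918 - 2872*I*√6/741243 ≈ -0.25196 - 0.0094907*I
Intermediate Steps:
L(k) = √2*√k (L(k) = √(2*k) = √2*√k)
-999708/3967672 + (1436*L(-48))/(-1482486) = -999708/3967672 + (1436*(√2*√(-48)))/(-1482486) = -999708*1/3967672 + (1436*(√2*(4*I*√3)))*(-1/1482486) = -249927/991918 + (1436*(4*I*√6))*(-1/1482486) = -249927/991918 + (5744*I*√6)*(-1/1482486) = -249927/991918 - 2872*I*√6/741243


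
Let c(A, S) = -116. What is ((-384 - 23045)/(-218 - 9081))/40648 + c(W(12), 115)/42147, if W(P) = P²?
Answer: -42858885169/15930965489544 ≈ -0.0026903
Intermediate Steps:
((-384 - 23045)/(-218 - 9081))/40648 + c(W(12), 115)/42147 = ((-384 - 23045)/(-218 - 9081))/40648 - 116/42147 = -23429/(-9299)*(1/40648) - 116*1/42147 = -23429*(-1/9299)*(1/40648) - 116/42147 = (23429/9299)*(1/40648) - 116/42147 = 23429/377985752 - 116/42147 = -42858885169/15930965489544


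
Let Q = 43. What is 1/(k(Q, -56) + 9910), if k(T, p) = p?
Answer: 1/9854 ≈ 0.00010148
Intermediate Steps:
1/(k(Q, -56) + 9910) = 1/(-56 + 9910) = 1/9854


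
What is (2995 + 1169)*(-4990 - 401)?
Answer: -22448124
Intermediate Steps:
(2995 + 1169)*(-4990 - 401) = 4164*(-5391) = -22448124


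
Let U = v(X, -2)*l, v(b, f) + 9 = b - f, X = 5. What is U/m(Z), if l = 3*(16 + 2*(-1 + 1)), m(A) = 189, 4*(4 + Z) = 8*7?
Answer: -32/63 ≈ -0.50794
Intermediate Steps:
Z = 10 (Z = -4 + (8*7)/4 = -4 + (¼)*56 = -4 + 14 = 10)
v(b, f) = -9 + b - f (v(b, f) = -9 + (b - f) = -9 + b - f)
l = 48 (l = 3*(16 + 2*0) = 3*(16 + 0) = 3*16 = 48)
U = -96 (U = (-9 + 5 - 1*(-2))*48 = (-9 + 5 + 2)*48 = -2*48 = -96)
U/m(Z) = -96/189 = -96*1/189 = -32/63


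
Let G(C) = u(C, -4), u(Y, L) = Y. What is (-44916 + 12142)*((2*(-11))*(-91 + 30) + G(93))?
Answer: -47030690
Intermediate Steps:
G(C) = C
(-44916 + 12142)*((2*(-11))*(-91 + 30) + G(93)) = (-44916 + 12142)*((2*(-11))*(-91 + 30) + 93) = -32774*(-22*(-61) + 93) = -32774*(1342 + 93) = -32774*1435 = -47030690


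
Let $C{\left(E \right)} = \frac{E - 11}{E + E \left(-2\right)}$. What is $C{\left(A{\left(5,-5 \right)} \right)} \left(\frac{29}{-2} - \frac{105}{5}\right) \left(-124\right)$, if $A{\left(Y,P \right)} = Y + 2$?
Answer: $\frac{17608}{7} \approx 2515.4$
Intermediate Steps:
$A{\left(Y,P \right)} = 2 + Y$
$C{\left(E \right)} = - \frac{-11 + E}{E}$ ($C{\left(E \right)} = \frac{-11 + E}{E - 2 E} = \frac{-11 + E}{\left(-1\right) E} = \left(-11 + E\right) \left(- \frac{1}{E}\right) = - \frac{-11 + E}{E}$)
$C{\left(A{\left(5,-5 \right)} \right)} \left(\frac{29}{-2} - \frac{105}{5}\right) \left(-124\right) = \frac{11 - \left(2 + 5\right)}{2 + 5} \left(\frac{29}{-2} - \frac{105}{5}\right) \left(-124\right) = \frac{11 - 7}{7} \left(29 \left(- \frac{1}{2}\right) - 21\right) \left(-124\right) = \frac{11 - 7}{7} \left(- \frac{29}{2} - 21\right) \left(-124\right) = \frac{1}{7} \cdot 4 \left(- \frac{71}{2}\right) \left(-124\right) = \frac{4}{7} \left(- \frac{71}{2}\right) \left(-124\right) = \left(- \frac{142}{7}\right) \left(-124\right) = \frac{17608}{7}$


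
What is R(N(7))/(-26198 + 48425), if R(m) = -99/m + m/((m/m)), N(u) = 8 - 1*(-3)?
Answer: 2/22227 ≈ 8.9981e-5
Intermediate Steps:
N(u) = 11 (N(u) = 8 + 3 = 11)
R(m) = m - 99/m (R(m) = -99/m + m/1 = -99/m + m*1 = -99/m + m = m - 99/m)
R(N(7))/(-26198 + 48425) = (11 - 99/11)/(-26198 + 48425) = (11 - 99*1/11)/22227 = (11 - 9)*(1/22227) = 2*(1/22227) = 2/22227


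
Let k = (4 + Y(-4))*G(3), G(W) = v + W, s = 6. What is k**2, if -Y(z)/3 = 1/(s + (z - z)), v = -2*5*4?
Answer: 67081/4 ≈ 16770.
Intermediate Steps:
v = -40 (v = -10*4 = -40)
Y(z) = -1/2 (Y(z) = -3/(6 + (z - z)) = -3/(6 + 0) = -3/6 = -3*1/6 = -1/2)
G(W) = -40 + W
k = -259/2 (k = (4 - 1/2)*(-40 + 3) = (7/2)*(-37) = -259/2 ≈ -129.50)
k**2 = (-259/2)**2 = 67081/4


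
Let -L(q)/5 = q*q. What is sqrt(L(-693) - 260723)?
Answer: 4*I*sqrt(166373) ≈ 1631.6*I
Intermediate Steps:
L(q) = -5*q**2 (L(q) = -5*q*q = -5*q**2)
sqrt(L(-693) - 260723) = sqrt(-5*(-693)**2 - 260723) = sqrt(-5*480249 - 260723) = sqrt(-2401245 - 260723) = sqrt(-2661968) = 4*I*sqrt(166373)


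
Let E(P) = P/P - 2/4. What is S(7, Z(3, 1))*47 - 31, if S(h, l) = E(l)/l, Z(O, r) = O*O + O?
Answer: -697/24 ≈ -29.042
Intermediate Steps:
Z(O, r) = O + O² (Z(O, r) = O² + O = O + O²)
E(P) = ½ (E(P) = 1 - 2*¼ = 1 - ½ = ½)
S(h, l) = 1/(2*l)
S(7, Z(3, 1))*47 - 31 = (1/(2*((3*(1 + 3)))))*47 - 31 = (1/(2*((3*4))))*47 - 31 = ((½)/12)*47 - 31 = ((½)*(1/12))*47 - 31 = (1/24)*47 - 31 = 47/24 - 31 = -697/24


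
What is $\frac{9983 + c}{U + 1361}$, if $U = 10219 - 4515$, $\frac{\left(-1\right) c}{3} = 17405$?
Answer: $- \frac{42232}{7065} \approx -5.9776$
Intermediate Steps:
$c = -52215$ ($c = \left(-3\right) 17405 = -52215$)
$U = 5704$ ($U = 10219 - 4515 = 5704$)
$\frac{9983 + c}{U + 1361} = \frac{9983 - 52215}{5704 + 1361} = - \frac{42232}{7065}$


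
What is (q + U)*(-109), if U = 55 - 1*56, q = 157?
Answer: -17004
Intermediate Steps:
U = -1 (U = 55 - 56 = -1)
(q + U)*(-109) = (157 - 1)*(-109) = 156*(-109) = -17004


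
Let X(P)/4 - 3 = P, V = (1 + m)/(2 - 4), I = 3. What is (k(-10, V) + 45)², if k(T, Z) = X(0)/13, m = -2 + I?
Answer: 356409/169 ≈ 2108.9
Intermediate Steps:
m = 1 (m = -2 + 3 = 1)
V = -1 (V = (1 + 1)/(2 - 4) = 2/(-2) = 2*(-½) = -1)
X(P) = 12 + 4*P
k(T, Z) = 12/13 (k(T, Z) = (12 + 4*0)/13 = (12 + 0)*(1/13) = 12*(1/13) = 12/13)
(k(-10, V) + 45)² = (12/13 + 45)² = (597/13)² = 356409/169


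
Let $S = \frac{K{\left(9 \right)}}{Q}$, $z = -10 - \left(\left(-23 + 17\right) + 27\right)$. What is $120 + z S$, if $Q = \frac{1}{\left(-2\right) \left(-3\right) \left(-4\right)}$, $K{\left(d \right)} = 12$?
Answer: $9048$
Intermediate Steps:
$Q = - \frac{1}{24}$ ($Q = \frac{1}{6 \left(-4\right)} = \frac{1}{-24} = - \frac{1}{24} \approx -0.041667$)
$z = -31$ ($z = -10 - \left(-6 + 27\right) = -10 - 21 = -31$)
$S = -288$ ($S = \frac{12}{- \frac{1}{24}} = 12 \left(-24\right) = -288$)
$120 + z S = 120 - -8928 = 120 + 8928 = 9048$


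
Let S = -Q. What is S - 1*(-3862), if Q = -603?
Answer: 4465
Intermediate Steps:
S = 603 (S = -1*(-603) = 603)
S - 1*(-3862) = 603 - 1*(-3862) = 603 + 3862 = 4465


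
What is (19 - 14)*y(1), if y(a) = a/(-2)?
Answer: -5/2 ≈ -2.5000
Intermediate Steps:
y(a) = -a/2 (y(a) = a*(-½) = -a/2)
(19 - 14)*y(1) = (19 - 14)*(-½*1) = 5*(-½) = -5/2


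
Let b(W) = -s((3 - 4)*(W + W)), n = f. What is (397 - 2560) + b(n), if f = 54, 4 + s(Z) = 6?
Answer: -2165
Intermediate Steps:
s(Z) = 2 (s(Z) = -4 + 6 = 2)
n = 54
b(W) = -2 (b(W) = -1*2 = -2)
(397 - 2560) + b(n) = (397 - 2560) - 2 = -2163 - 2 = -2165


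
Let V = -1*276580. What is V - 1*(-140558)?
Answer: -136022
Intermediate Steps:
V = -276580
V - 1*(-140558) = -276580 - 1*(-140558) = -276580 + 140558 = -136022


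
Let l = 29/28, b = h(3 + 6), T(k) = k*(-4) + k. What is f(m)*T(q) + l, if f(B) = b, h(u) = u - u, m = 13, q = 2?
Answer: 29/28 ≈ 1.0357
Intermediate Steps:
T(k) = -3*k (T(k) = -4*k + k = -3*k)
h(u) = 0
b = 0
l = 29/28 (l = 29*(1/28) = 29/28 ≈ 1.0357)
f(B) = 0
f(m)*T(q) + l = 0*(-3*2) + 29/28 = 0*(-6) + 29/28 = 0 + 29/28 = 29/28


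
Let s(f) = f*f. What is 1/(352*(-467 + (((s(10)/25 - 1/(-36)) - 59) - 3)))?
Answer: -9/1663112 ≈ -5.4115e-6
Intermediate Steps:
s(f) = f²
1/(352*(-467 + (((s(10)/25 - 1/(-36)) - 59) - 3))) = 1/(352*(-467 + (((10²/25 - 1/(-36)) - 59) - 3))) = 1/(352*(-467 + (((100*(1/25) - 1*(-1/36)) - 59) - 3))) = 1/(352*(-467 + (((4 + 1/36) - 59) - 3))) = 1/(352*(-467 + ((145/36 - 59) - 3))) = 1/(352*(-467 + (-1979/36 - 3))) = 1/(352*(-467 - 2087/36)) = 1/(352*(-18899/36)) = 1/(-1663112/9) = -9/1663112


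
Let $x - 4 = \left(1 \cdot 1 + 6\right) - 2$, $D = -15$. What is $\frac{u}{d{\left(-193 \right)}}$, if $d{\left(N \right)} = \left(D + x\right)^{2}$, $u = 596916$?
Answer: $16581$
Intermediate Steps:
$x = 9$ ($x = 4 + \left(\left(1 \cdot 1 + 6\right) - 2\right) = 4 + \left(\left(1 + 6\right) - 2\right) = 4 + \left(7 - 2\right) = 4 + 5 = 9$)
$d{\left(N \right)} = 36$ ($d{\left(N \right)} = \left(-15 + 9\right)^{2} = \left(-6\right)^{2} = 36$)
$\frac{u}{d{\left(-193 \right)}} = \frac{596916}{36} = 596916 \cdot \frac{1}{36} = 16581$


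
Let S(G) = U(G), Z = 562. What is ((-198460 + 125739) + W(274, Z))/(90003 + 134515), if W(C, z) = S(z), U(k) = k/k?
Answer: -36360/112259 ≈ -0.32389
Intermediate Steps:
U(k) = 1
S(G) = 1
W(C, z) = 1
((-198460 + 125739) + W(274, Z))/(90003 + 134515) = ((-198460 + 125739) + 1)/(90003 + 134515) = (-72721 + 1)/224518 = -72720*1/224518 = -36360/112259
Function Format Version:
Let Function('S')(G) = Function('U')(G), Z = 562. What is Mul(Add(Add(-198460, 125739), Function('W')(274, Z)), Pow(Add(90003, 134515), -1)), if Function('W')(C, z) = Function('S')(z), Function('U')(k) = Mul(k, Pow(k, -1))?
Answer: Rational(-36360, 112259) ≈ -0.32389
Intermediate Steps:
Function('U')(k) = 1
Function('S')(G) = 1
Function('W')(C, z) = 1
Mul(Add(Add(-198460, 125739), Function('W')(274, Z)), Pow(Add(90003, 134515), -1)) = Mul(Add(Add(-198460, 125739), 1), Pow(Add(90003, 134515), -1)) = Mul(Add(-72721, 1), Pow(224518, -1)) = Mul(-72720, Rational(1, 224518)) = Rational(-36360, 112259)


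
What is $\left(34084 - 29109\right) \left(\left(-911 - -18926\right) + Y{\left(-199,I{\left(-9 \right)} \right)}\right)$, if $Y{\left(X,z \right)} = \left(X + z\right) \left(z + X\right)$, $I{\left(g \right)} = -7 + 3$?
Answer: $294639400$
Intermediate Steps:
$I{\left(g \right)} = -4$
$Y{\left(X,z \right)} = \left(X + z\right)^{2}$ ($Y{\left(X,z \right)} = \left(X + z\right) \left(X + z\right) = \left(X + z\right)^{2}$)
$\left(34084 - 29109\right) \left(\left(-911 - -18926\right) + Y{\left(-199,I{\left(-9 \right)} \right)}\right) = \left(34084 - 29109\right) \left(\left(-911 - -18926\right) + \left(-199 - 4\right)^{2}\right) = 4975 \left(\left(-911 + 18926\right) + \left(-203\right)^{2}\right) = 4975 \left(18015 + 41209\right) = 4975 \cdot 59224 = 294639400$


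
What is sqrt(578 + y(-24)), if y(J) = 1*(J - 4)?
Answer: 5*sqrt(22) ≈ 23.452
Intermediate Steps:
y(J) = -4 + J (y(J) = 1*(-4 + J) = -4 + J)
sqrt(578 + y(-24)) = sqrt(578 + (-4 - 24)) = sqrt(578 - 28) = sqrt(550) = 5*sqrt(22)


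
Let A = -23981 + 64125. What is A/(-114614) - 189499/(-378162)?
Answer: 3269151529/21671329734 ≈ 0.15085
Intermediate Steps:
A = 40144
A/(-114614) - 189499/(-378162) = 40144/(-114614) - 189499/(-378162) = 40144*(-1/114614) - 189499*(-1/378162) = -20072/57307 + 189499/378162 = 3269151529/21671329734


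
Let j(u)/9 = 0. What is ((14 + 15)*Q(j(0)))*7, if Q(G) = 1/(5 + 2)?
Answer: 29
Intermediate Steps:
j(u) = 0 (j(u) = 9*0 = 0)
Q(G) = ⅐ (Q(G) = 1/7 = ⅐)
((14 + 15)*Q(j(0)))*7 = ((14 + 15)*(⅐))*7 = (29*(⅐))*7 = (29/7)*7 = 29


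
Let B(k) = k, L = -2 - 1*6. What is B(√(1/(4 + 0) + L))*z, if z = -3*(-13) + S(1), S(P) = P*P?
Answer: 20*I*√31 ≈ 111.36*I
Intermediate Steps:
S(P) = P²
L = -8 (L = -2 - 6 = -8)
z = 40 (z = -3*(-13) + 1² = 39 + 1 = 40)
B(√(1/(4 + 0) + L))*z = √(1/(4 + 0) - 8)*40 = √(1/4 - 8)*40 = √(¼ - 8)*40 = √(-31/4)*40 = (I*√31/2)*40 = 20*I*√31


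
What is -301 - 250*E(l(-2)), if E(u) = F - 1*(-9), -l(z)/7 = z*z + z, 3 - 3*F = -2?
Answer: -8903/3 ≈ -2967.7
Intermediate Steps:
F = 5/3 (F = 1 - ⅓*(-2) = 1 + ⅔ = 5/3 ≈ 1.6667)
l(z) = -7*z - 7*z² (l(z) = -7*(z*z + z) = -7*(z² + z) = -7*(z + z²) = -7*z - 7*z²)
E(u) = 32/3 (E(u) = 5/3 - 1*(-9) = 5/3 + 9 = 32/3)
-301 - 250*E(l(-2)) = -301 - 250*32/3 = -301 - 8000/3 = -8903/3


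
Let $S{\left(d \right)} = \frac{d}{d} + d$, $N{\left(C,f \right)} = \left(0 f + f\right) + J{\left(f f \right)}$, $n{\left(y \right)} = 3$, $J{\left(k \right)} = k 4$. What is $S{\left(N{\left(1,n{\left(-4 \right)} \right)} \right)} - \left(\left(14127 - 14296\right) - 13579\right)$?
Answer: $13788$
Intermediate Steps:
$J{\left(k \right)} = 4 k$
$N{\left(C,f \right)} = f + 4 f^{2}$ ($N{\left(C,f \right)} = \left(0 f + f\right) + 4 f f = \left(0 + f\right) + 4 f^{2} = f + 4 f^{2}$)
$S{\left(d \right)} = 1 + d$
$S{\left(N{\left(1,n{\left(-4 \right)} \right)} \right)} - \left(\left(14127 - 14296\right) - 13579\right) = \left(1 + 3 \left(1 + 4 \cdot 3\right)\right) - \left(\left(14127 - 14296\right) - 13579\right) = \left(1 + 3 \left(1 + 12\right)\right) - \left(-169 - 13579\right) = \left(1 + 3 \cdot 13\right) - -13748 = \left(1 + 39\right) + 13748 = 40 + 13748 = 13788$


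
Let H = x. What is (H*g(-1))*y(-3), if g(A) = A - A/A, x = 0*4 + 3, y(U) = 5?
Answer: -30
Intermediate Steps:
x = 3 (x = 0 + 3 = 3)
H = 3
g(A) = -1 + A (g(A) = A - 1*1 = A - 1 = -1 + A)
(H*g(-1))*y(-3) = (3*(-1 - 1))*5 = (3*(-2))*5 = -6*5 = -30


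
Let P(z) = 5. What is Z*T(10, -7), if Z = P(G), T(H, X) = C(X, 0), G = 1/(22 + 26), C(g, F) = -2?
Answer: -10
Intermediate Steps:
G = 1/48 ≈ 0.020833
T(H, X) = -2
Z = 5
Z*T(10, -7) = 5*(-2) = -10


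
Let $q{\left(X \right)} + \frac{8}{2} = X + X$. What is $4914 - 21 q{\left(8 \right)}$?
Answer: $4662$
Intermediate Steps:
$q{\left(X \right)} = -4 + 2 X$ ($q{\left(X \right)} = -4 + \left(X + X\right) = -4 + 2 X$)
$4914 - 21 q{\left(8 \right)} = 4914 - 21 \left(-4 + 2 \cdot 8\right) = 4914 - 21 \left(-4 + 16\right) = 4914 - 252 = 4662$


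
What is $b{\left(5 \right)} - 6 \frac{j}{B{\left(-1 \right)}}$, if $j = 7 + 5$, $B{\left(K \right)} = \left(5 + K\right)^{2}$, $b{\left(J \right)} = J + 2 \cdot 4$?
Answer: $\frac{17}{2} \approx 8.5$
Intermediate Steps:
$b{\left(J \right)} = 8 + J$ ($b{\left(J \right)} = J + 8 = 8 + J$)
$j = 12$
$b{\left(5 \right)} - 6 \frac{j}{B{\left(-1 \right)}} = \left(8 + 5\right) - 6 \frac{12}{\left(5 - 1\right)^{2}} = 13 - 6 \frac{12}{4^{2}} = 13 - 6 \cdot \frac{12}{16} = 13 - 6 \cdot 12 \cdot \frac{1}{16} = 13 - \frac{9}{2} = \frac{17}{2}$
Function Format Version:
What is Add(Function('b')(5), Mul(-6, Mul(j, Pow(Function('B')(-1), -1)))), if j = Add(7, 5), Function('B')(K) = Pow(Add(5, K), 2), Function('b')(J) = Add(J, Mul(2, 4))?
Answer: Rational(17, 2) ≈ 8.5000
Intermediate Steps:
Function('b')(J) = Add(8, J) (Function('b')(J) = Add(J, 8) = Add(8, J))
j = 12
Add(Function('b')(5), Mul(-6, Mul(j, Pow(Function('B')(-1), -1)))) = Add(Add(8, 5), Mul(-6, Mul(12, Pow(Pow(Add(5, -1), 2), -1)))) = Add(13, Mul(-6, Mul(12, Pow(Pow(4, 2), -1)))) = Add(13, Mul(-6, Mul(12, Pow(16, -1)))) = Add(13, Mul(-6, Mul(12, Rational(1, 16)))) = Add(13, Mul(-6, Rational(3, 4))) = Add(13, Rational(-9, 2)) = Rational(17, 2)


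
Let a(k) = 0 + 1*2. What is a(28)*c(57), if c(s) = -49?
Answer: -98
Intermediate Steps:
a(k) = 2 (a(k) = 0 + 2 = 2)
a(28)*c(57) = 2*(-49) = -98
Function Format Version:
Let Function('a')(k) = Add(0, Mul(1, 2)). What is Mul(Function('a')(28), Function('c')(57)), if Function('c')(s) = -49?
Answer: -98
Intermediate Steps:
Function('a')(k) = 2 (Function('a')(k) = Add(0, 2) = 2)
Mul(Function('a')(28), Function('c')(57)) = Mul(2, -49) = -98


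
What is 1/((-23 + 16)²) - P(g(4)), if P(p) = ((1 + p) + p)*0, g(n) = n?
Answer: 1/49 ≈ 0.020408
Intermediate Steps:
P(p) = 0 (P(p) = (1 + 2*p)*0 = 0)
1/((-23 + 16)²) - P(g(4)) = 1/((-23 + 16)²) - 1*0 = 1/((-7)²) + 0 = 1/49 + 0 = 1/49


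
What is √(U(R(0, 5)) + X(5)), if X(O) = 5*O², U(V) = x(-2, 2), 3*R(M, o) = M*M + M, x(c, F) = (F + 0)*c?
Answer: 11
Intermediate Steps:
x(c, F) = F*c
R(M, o) = M/3 + M²/3 (R(M, o) = (M*M + M)/3 = (M² + M)/3 = (M + M²)/3 = M/3 + M²/3)
U(V) = -4 (U(V) = 2*(-2) = -4)
√(U(R(0, 5)) + X(5)) = √(-4 + 5*5²) = √(-4 + 5*25) = √(-4 + 125) = √121 = 11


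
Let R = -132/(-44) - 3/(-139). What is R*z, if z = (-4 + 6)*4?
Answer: 3360/139 ≈ 24.173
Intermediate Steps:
z = 8 (z = 2*4 = 8)
R = 420/139 (R = -132*(-1/44) - 3*(-1/139) = 3 + 3/139 = 420/139 ≈ 3.0216)
R*z = (420/139)*8 = 3360/139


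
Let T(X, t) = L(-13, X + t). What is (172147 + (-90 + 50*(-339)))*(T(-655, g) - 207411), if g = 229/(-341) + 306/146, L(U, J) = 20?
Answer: -32167795837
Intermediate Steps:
g = 35456/24893 (g = 229*(-1/341) + 306*(1/146) = -229/341 + 153/73 = 35456/24893 ≈ 1.4243)
T(X, t) = 20
(172147 + (-90 + 50*(-339)))*(T(-655, g) - 207411) = (172147 + (-90 + 50*(-339)))*(20 - 207411) = (172147 + (-90 - 16950))*(-207391) = (172147 - 17040)*(-207391) = 155107*(-207391) = -32167795837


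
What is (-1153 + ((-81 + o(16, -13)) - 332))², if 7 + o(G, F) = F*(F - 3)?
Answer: 1863225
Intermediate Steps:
o(G, F) = -7 + F*(-3 + F) (o(G, F) = -7 + F*(F - 3) = -7 + F*(-3 + F))
(-1153 + ((-81 + o(16, -13)) - 332))² = (-1153 + ((-81 + (-7 + (-13)² - 3*(-13))) - 332))² = (-1153 + ((-81 + (-7 + 169 + 39)) - 332))² = (-1153 + ((-81 + 201) - 332))² = (-1153 + (120 - 332))² = (-1153 - 212)² = (-1365)² = 1863225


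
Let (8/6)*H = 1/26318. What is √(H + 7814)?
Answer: √21649066026698/52636 ≈ 88.397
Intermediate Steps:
H = 3/105272 (H = (¾)/26318 = (¾)*(1/26318) = 3/105272 ≈ 2.8498e-5)
√(H + 7814) = √(3/105272 + 7814) = √(822595411/105272) = √21649066026698/52636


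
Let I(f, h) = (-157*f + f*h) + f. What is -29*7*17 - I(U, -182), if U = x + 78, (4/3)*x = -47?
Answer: 21997/2 ≈ 10999.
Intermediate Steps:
x = -141/4 (x = (3/4)*(-47) = -141/4 ≈ -35.250)
U = 171/4 (U = -141/4 + 78 = 171/4 ≈ 42.750)
I(f, h) = -156*f + f*h
-29*7*17 - I(U, -182) = -29*7*17 - 171*(-156 - 182)/4 = -203*17 - 171*(-338)/4 = -3451 - 1*(-28899/2) = -3451 + 28899/2 = 21997/2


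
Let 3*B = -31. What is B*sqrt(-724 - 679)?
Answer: -31*I*sqrt(1403)/3 ≈ -387.05*I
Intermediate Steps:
B = -31/3 (B = (1/3)*(-31) = -31/3 ≈ -10.333)
B*sqrt(-724 - 679) = -31*sqrt(-724 - 679)/3 = -31*I*sqrt(1403)/3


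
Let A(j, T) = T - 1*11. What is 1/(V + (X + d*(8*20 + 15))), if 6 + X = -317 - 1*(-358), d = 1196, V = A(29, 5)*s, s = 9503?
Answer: 1/152317 ≈ 6.5653e-6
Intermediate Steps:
A(j, T) = -11 + T (A(j, T) = T - 11 = -11 + T)
V = -57018 (V = (-11 + 5)*9503 = -6*9503 = -57018)
X = 35 (X = -6 + (-317 - 1*(-358)) = -6 + (-317 + 358) = -6 + 41 = 35)
1/(V + (X + d*(8*20 + 15))) = 1/(-57018 + (35 + 1196*(8*20 + 15))) = 1/(-57018 + (35 + 1196*(160 + 15))) = 1/(-57018 + (35 + 1196*175)) = 1/(-57018 + (35 + 209300)) = 1/(-57018 + 209335) = 1/152317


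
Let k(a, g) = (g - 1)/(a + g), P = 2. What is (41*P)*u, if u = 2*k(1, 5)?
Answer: 328/3 ≈ 109.33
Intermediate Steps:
k(a, g) = (-1 + g)/(a + g)
u = 4/3 (u = 2*((-1 + 5)/(1 + 5)) = 2*(4/6) = 2*((1/6)*4) = 2*(2/3) = 4/3 ≈ 1.3333)
(41*P)*u = (41*2)*(4/3) = 82*(4/3) = 328/3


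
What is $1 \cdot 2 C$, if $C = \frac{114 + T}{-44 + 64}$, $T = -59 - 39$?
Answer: $\frac{8}{5} \approx 1.6$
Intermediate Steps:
$T = -98$
$C = \frac{4}{5}$ ($C = \frac{114 - 98}{-44 + 64} = \frac{16}{20} = 16 \cdot \frac{1}{20} = \frac{4}{5} \approx 0.8$)
$1 \cdot 2 C = 1 \cdot 2 \cdot \frac{4}{5} = 2 \cdot \frac{4}{5} = \frac{8}{5}$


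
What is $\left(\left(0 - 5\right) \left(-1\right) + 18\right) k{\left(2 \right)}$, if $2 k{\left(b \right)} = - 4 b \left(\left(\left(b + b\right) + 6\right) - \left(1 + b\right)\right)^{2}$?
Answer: $-4508$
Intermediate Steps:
$k{\left(b \right)} = - 2 b \left(5 + b\right)^{2}$ ($k{\left(b \right)} = \frac{- 4 b \left(\left(\left(b + b\right) + 6\right) - \left(1 + b\right)\right)^{2}}{2} = \frac{- 4 b \left(\left(2 b + 6\right) - \left(1 + b\right)\right)^{2}}{2} = \frac{- 4 b \left(\left(6 + 2 b\right) - \left(1 + b\right)\right)^{2}}{2} = \frac{- 4 b \left(5 + b\right)^{2}}{2} = \frac{\left(-4\right) b \left(5 + b\right)^{2}}{2} = - 2 b \left(5 + b\right)^{2}$)
$\left(\left(0 - 5\right) \left(-1\right) + 18\right) k{\left(2 \right)} = \left(\left(0 - 5\right) \left(-1\right) + 18\right) \left(\left(-2\right) 2 \left(5 + 2\right)^{2}\right) = \left(\left(0 - 5\right) \left(-1\right) + 18\right) \left(\left(-2\right) 2 \cdot 7^{2}\right) = \left(\left(-5\right) \left(-1\right) + 18\right) \left(\left(-2\right) 2 \cdot 49\right) = \left(5 + 18\right) \left(-196\right) = 23 \left(-196\right) = -4508$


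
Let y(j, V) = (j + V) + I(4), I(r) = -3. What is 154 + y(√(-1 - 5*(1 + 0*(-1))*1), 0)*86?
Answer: -104 + 86*I*√6 ≈ -104.0 + 210.66*I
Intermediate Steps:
y(j, V) = -3 + V + j (y(j, V) = (j + V) - 3 = (V + j) - 3 = -3 + V + j)
154 + y(√(-1 - 5*(1 + 0*(-1))*1), 0)*86 = 154 + (-3 + 0 + √(-1 - 5*(1 + 0*(-1))*1))*86 = 154 + (-3 + 0 + √(-1 - 5*(1 + 0)*1))*86 = 154 + (-3 + 0 + √(-1 - 5*1*1))*86 = 154 + (-3 + 0 + √(-1 - 5*1))*86 = 154 + (-3 + 0 + √(-1 - 5))*86 = 154 + (-3 + 0 + √(-6))*86 = 154 + (-3 + 0 + I*√6)*86 = 154 + (-3 + I*√6)*86 = 154 + (-258 + 86*I*√6) = -104 + 86*I*√6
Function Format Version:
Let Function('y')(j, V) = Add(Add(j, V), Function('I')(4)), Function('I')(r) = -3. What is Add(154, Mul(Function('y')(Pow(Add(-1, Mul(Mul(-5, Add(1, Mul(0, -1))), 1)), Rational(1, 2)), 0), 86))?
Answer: Add(-104, Mul(86, I, Pow(6, Rational(1, 2)))) ≈ Add(-104.00, Mul(210.66, I))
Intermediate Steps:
Function('y')(j, V) = Add(-3, V, j) (Function('y')(j, V) = Add(Add(j, V), -3) = Add(Add(V, j), -3) = Add(-3, V, j))
Add(154, Mul(Function('y')(Pow(Add(-1, Mul(Mul(-5, Add(1, Mul(0, -1))), 1)), Rational(1, 2)), 0), 86)) = Add(154, Mul(Add(-3, 0, Pow(Add(-1, Mul(Mul(-5, Add(1, Mul(0, -1))), 1)), Rational(1, 2))), 86)) = Add(154, Mul(Add(-3, 0, Pow(Add(-1, Mul(Mul(-5, Add(1, 0)), 1)), Rational(1, 2))), 86)) = Add(154, Mul(Add(-3, 0, Pow(Add(-1, Mul(Mul(-5, 1), 1)), Rational(1, 2))), 86)) = Add(154, Mul(Add(-3, 0, Pow(Add(-1, Mul(-5, 1)), Rational(1, 2))), 86)) = Add(154, Mul(Add(-3, 0, Pow(Add(-1, -5), Rational(1, 2))), 86)) = Add(154, Mul(Add(-3, 0, Pow(-6, Rational(1, 2))), 86)) = Add(154, Mul(Add(-3, 0, Mul(I, Pow(6, Rational(1, 2)))), 86)) = Add(154, Mul(Add(-3, Mul(I, Pow(6, Rational(1, 2)))), 86)) = Add(154, Add(-258, Mul(86, I, Pow(6, Rational(1, 2))))) = Add(-104, Mul(86, I, Pow(6, Rational(1, 2))))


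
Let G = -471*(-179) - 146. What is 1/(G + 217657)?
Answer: 1/301820 ≈ 3.3132e-6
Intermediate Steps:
G = 84163 (G = 84309 - 146 = 84163)
1/(G + 217657) = 1/(84163 + 217657) = 1/301820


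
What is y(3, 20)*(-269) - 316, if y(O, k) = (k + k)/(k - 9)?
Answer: -14236/11 ≈ -1294.2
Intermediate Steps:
y(O, k) = 2*k/(-9 + k) (y(O, k) = (2*k)/(-9 + k) = 2*k/(-9 + k))
y(3, 20)*(-269) - 316 = (2*20/(-9 + 20))*(-269) - 316 = (2*20/11)*(-269) - 316 = (2*20*(1/11))*(-269) - 316 = (40/11)*(-269) - 316 = -10760/11 - 316 = -14236/11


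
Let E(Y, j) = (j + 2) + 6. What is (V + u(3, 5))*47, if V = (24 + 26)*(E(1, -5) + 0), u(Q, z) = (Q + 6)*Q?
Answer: 8319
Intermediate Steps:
u(Q, z) = Q*(6 + Q) (u(Q, z) = (6 + Q)*Q = Q*(6 + Q))
E(Y, j) = 8 + j (E(Y, j) = (2 + j) + 6 = 8 + j)
V = 150 (V = (24 + 26)*((8 - 5) + 0) = 50*(3 + 0) = 50*3 = 150)
(V + u(3, 5))*47 = (150 + 3*(6 + 3))*47 = (150 + 3*9)*47 = (150 + 27)*47 = 177*47 = 8319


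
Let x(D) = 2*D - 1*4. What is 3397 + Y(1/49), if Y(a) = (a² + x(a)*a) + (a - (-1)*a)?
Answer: 8156102/2401 ≈ 3397.0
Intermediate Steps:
x(D) = -4 + 2*D (x(D) = 2*D - 4 = -4 + 2*D)
Y(a) = a² + 2*a + a*(-4 + 2*a) (Y(a) = (a² + (-4 + 2*a)*a) + (a - (-1)*a) = (a² + a*(-4 + 2*a)) + (a + a) = (a² + a*(-4 + 2*a)) + 2*a = a² + 2*a + a*(-4 + 2*a))
3397 + Y(1/49) = 3397 + (-2 + 3/49)/49 = 3397 + (1/49)*(-95/49) = 3397 - 95/2401 = 8156102/2401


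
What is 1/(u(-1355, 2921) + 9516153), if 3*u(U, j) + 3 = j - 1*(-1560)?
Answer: 3/28552937 ≈ 1.0507e-7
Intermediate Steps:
u(U, j) = 519 + j/3 (u(U, j) = -1 + (j - 1*(-1560))/3 = -1 + (j + 1560)/3 = -1 + (1560 + j)/3 = -1 + (520 + j/3) = 519 + j/3)
1/(u(-1355, 2921) + 9516153) = 1/((519 + (⅓)*2921) + 9516153) = 1/((519 + 2921/3) + 9516153) = 1/(4478/3 + 9516153) = 1/(28552937/3) = 3/28552937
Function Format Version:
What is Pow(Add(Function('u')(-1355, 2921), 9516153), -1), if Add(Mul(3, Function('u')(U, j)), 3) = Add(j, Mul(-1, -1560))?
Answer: Rational(3, 28552937) ≈ 1.0507e-7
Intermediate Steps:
Function('u')(U, j) = Add(519, Mul(Rational(1, 3), j)) (Function('u')(U, j) = Add(-1, Mul(Rational(1, 3), Add(j, Mul(-1, -1560)))) = Add(-1, Mul(Rational(1, 3), Add(j, 1560))) = Add(-1, Mul(Rational(1, 3), Add(1560, j))) = Add(-1, Add(520, Mul(Rational(1, 3), j))) = Add(519, Mul(Rational(1, 3), j)))
Pow(Add(Function('u')(-1355, 2921), 9516153), -1) = Pow(Add(Add(519, Mul(Rational(1, 3), 2921)), 9516153), -1) = Pow(Add(Add(519, Rational(2921, 3)), 9516153), -1) = Pow(Add(Rational(4478, 3), 9516153), -1) = Pow(Rational(28552937, 3), -1) = Rational(3, 28552937)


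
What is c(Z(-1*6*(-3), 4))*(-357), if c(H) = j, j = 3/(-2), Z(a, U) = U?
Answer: 1071/2 ≈ 535.50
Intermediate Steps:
j = -3/2 (j = 3*(-1/2) = -3/2 ≈ -1.5000)
c(H) = -3/2
c(Z(-1*6*(-3), 4))*(-357) = -3/2*(-357) = 1071/2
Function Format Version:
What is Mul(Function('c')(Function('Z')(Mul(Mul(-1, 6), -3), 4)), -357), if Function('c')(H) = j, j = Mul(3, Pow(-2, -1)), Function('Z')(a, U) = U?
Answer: Rational(1071, 2) ≈ 535.50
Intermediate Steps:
j = Rational(-3, 2) (j = Mul(3, Rational(-1, 2)) = Rational(-3, 2) ≈ -1.5000)
Function('c')(H) = Rational(-3, 2)
Mul(Function('c')(Function('Z')(Mul(Mul(-1, 6), -3), 4)), -357) = Mul(Rational(-3, 2), -357) = Rational(1071, 2)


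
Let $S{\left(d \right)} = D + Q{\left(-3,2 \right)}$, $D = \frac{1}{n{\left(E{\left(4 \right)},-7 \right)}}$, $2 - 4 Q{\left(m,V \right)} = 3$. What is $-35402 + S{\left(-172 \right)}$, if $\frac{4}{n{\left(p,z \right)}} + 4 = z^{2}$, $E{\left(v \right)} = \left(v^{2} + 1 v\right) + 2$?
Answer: $-35391$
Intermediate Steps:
$E{\left(v \right)} = 2 + v + v^{2}$ ($E{\left(v \right)} = \left(v^{2} + v\right) + 2 = \left(v + v^{2}\right) + 2 = 2 + v + v^{2}$)
$n{\left(p,z \right)} = \frac{4}{-4 + z^{2}}$
$Q{\left(m,V \right)} = - \frac{1}{4}$ ($Q{\left(m,V \right)} = \frac{1}{2} - \frac{3}{4} = - \frac{1}{4}$)
$D = \frac{45}{4}$ ($D = \frac{1}{4 \frac{1}{-4 + \left(-7\right)^{2}}} = \frac{1}{4 \frac{1}{-4 + 49}} = \frac{1}{4 \cdot \frac{1}{45}} = \frac{1}{\frac{4}{45}} = \frac{45}{4} \approx 11.25$)
$S{\left(d \right)} = 11$ ($S{\left(d \right)} = \frac{45}{4} - \frac{1}{4} = 11$)
$-35402 + S{\left(-172 \right)} = -35402 + 11 = -35391$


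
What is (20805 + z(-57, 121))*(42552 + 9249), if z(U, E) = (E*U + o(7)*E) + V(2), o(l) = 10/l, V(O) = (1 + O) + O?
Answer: 5107630401/7 ≈ 7.2966e+8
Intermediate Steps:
V(O) = 1 + 2*O
z(U, E) = 5 + 10*E/7 + E*U (z(U, E) = (E*U + (10/7)*E) + (1 + 2*2) = (E*U + (10*(⅐))*E) + (1 + 4) = (E*U + 10*E/7) + 5 = (10*E/7 + E*U) + 5 = 5 + 10*E/7 + E*U)
(20805 + z(-57, 121))*(42552 + 9249) = (20805 + (5 + (10/7)*121 + 121*(-57)))*(42552 + 9249) = (20805 + (5 + 1210/7 - 6897))*51801 = (20805 - 47034/7)*51801 = (98601/7)*51801 = 5107630401/7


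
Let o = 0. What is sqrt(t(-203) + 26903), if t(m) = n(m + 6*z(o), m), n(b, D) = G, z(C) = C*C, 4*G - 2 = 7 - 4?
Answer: sqrt(107617)/2 ≈ 164.03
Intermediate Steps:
G = 5/4 (G = 1/2 + (7 - 4)/4 = 1/2 + (1/4)*3 = 1/2 + 3/4 = 5/4 ≈ 1.2500)
z(C) = C**2
n(b, D) = 5/4
t(m) = 5/4
sqrt(t(-203) + 26903) = sqrt(5/4 + 26903) = sqrt(107617/4) = sqrt(107617)/2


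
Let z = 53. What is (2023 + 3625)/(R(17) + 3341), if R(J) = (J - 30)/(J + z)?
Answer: 395360/233857 ≈ 1.6906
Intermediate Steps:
R(J) = (-30 + J)/(53 + J) (R(J) = (J - 30)/(J + 53) = (-30 + J)/(53 + J))
(2023 + 3625)/(R(17) + 3341) = (2023 + 3625)/((-30 + 17)/(53 + 17) + 3341) = 5648/(-13/70 + 3341) = 5648/(233857/70) = 5648*(70/233857) = 395360/233857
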